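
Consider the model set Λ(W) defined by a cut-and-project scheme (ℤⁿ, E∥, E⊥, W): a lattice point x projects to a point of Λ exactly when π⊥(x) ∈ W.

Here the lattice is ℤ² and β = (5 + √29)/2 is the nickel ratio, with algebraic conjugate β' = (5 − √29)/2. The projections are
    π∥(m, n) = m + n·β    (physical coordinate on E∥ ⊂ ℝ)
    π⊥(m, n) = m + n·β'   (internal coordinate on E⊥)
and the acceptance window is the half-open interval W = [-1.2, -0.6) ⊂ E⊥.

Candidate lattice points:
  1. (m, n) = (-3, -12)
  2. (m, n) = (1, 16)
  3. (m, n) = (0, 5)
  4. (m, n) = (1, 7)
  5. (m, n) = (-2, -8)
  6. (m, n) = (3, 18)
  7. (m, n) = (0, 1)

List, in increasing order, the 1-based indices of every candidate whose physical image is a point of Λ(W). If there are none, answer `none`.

1, 3

β' = (5−√29)/2 ≈ -0.19258.
[1] lift (-3,-12): star map gives -0.68901; window check -1.2 ≤ -0.68901 < -0.6 is true → IN Λ
[2] lift (1,16): star map gives -2.08132; window check -1.2 ≤ -2.08132 < -0.6 is false → out
[3] lift (0,5): star map gives -0.96291; window check -1.2 ≤ -0.96291 < -0.6 is true → IN Λ
[4] lift (1,7): star map gives -0.34808; window check -1.2 ≤ -0.34808 < -0.6 is false → out
[5] lift (-2,-8): star map gives -0.45934; window check -1.2 ≤ -0.45934 < -0.6 is false → out
[6] lift (3,18): star map gives -0.46648; window check -1.2 ≤ -0.46648 < -0.6 is false → out
[7] lift (0,1): star map gives -0.19258; window check -1.2 ≤ -0.19258 < -0.6 is false → out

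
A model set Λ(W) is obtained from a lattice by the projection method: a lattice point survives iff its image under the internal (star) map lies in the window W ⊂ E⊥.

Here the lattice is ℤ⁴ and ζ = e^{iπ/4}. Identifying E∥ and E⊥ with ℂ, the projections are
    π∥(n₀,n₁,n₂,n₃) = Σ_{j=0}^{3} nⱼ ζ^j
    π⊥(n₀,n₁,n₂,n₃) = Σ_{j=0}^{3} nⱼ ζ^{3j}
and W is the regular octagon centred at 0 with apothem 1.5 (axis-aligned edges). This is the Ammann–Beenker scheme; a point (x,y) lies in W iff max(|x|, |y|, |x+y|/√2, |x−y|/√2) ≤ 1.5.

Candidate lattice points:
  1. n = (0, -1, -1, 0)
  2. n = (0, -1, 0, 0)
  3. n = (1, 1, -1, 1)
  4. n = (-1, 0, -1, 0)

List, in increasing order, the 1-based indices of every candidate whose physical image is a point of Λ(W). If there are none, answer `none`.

1, 2, 4

With ζ = e^{iπ/4} the internal vectors are ζ^0,ζ^3,ζ^6,ζ^9.
#1 (0, -1, -1, 0): internal (0.707107, 0.292893); octagon support 0.707107 vs apothem 1.5 → ∈ W
#2 (0, -1, 0, 0): internal (0.707107, -0.707107); octagon support 1.000000 vs apothem 1.5 → ∈ W
#3 (1, 1, -1, 1): internal (1.000000, 2.414214); octagon support 2.414214 vs apothem 1.5 → ∉ W
#4 (-1, 0, -1, 0): internal (-1.000000, 1.000000); octagon support 1.414214 vs apothem 1.5 → ∈ W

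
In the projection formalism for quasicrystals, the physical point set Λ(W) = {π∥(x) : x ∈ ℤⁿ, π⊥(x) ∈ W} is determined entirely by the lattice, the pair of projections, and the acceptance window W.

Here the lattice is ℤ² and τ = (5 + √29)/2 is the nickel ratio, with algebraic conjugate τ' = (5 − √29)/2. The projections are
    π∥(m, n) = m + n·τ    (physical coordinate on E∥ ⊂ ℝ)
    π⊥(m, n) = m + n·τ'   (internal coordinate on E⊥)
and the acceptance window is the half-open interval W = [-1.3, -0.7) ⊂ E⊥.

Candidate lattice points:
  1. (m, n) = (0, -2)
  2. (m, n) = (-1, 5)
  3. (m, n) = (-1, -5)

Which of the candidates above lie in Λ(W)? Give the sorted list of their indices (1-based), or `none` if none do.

τ' = (5−√29)/2 ≈ -0.192582.
#1 (0,-2): internal coord 0 + (-2)·τ' = +0.385165; +0.385165 ∉ [-1.3, -0.7) → out
#2 (-1,5): internal coord -1 + (5)·τ' = -1.962912; -1.962912 ∉ [-1.3, -0.7) → out
#3 (-1,-5): internal coord -1 + (-5)·τ' = -0.037088; -0.037088 ∉ [-1.3, -0.7) → out

none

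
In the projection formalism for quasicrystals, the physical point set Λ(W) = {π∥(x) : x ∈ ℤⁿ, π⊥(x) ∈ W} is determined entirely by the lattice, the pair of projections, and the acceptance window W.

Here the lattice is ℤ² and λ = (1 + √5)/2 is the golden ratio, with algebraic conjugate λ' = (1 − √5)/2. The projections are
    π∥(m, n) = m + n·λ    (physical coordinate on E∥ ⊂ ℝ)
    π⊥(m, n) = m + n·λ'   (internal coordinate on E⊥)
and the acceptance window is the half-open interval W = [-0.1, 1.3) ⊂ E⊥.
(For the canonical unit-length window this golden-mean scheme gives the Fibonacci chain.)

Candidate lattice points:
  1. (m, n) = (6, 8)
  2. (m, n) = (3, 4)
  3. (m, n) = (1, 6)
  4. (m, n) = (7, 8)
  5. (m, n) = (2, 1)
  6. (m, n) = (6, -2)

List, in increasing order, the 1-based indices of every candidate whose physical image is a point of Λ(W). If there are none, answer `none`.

1, 2

Compute λ' = (1−√5)/2 = -0.618034, so π⊥(m,n) = m -0.618034·n.
candidate 1: (m,n)=(6,8) → π∥ = 6+8·λ ≈ 18.944272, π⊥ = 6+8·λ' ≈ 1.055728 ∈ [-0.1, 1.3) ⇒ IN Λ
candidate 2: (m,n)=(3,4) → π∥ = 3+4·λ ≈ 9.472136, π⊥ = 3+4·λ' ≈ 0.527864 ∈ [-0.1, 1.3) ⇒ IN Λ
candidate 3: (m,n)=(1,6) → π∥ = 1+6·λ ≈ 10.708204, π⊥ = 1+6·λ' ≈ -2.708204 ∉ [-0.1, 1.3) ⇒ out
candidate 4: (m,n)=(7,8) → π∥ = 7+8·λ ≈ 19.944272, π⊥ = 7+8·λ' ≈ 2.055728 ∉ [-0.1, 1.3) ⇒ out
candidate 5: (m,n)=(2,1) → π∥ = 2+1·λ ≈ 3.618034, π⊥ = 2+1·λ' ≈ 1.381966 ∉ [-0.1, 1.3) ⇒ out
candidate 6: (m,n)=(6,-2) → π∥ = 6-2·λ ≈ 2.763932, π⊥ = 6-2·λ' ≈ 7.236068 ∉ [-0.1, 1.3) ⇒ out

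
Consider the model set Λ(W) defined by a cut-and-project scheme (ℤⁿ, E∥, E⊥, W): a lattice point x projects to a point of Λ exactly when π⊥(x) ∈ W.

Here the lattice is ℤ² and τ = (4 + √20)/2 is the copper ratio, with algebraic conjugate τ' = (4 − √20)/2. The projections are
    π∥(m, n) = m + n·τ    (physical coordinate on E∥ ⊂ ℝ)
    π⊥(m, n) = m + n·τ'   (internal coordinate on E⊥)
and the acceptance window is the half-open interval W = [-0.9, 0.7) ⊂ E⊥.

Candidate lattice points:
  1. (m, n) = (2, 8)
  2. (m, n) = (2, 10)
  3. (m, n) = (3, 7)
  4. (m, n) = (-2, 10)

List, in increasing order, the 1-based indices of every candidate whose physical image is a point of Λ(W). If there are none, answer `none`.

τ' = (4−√20)/2 ≈ -0.2361.
[1] lift (2,8): star map gives 0.1115; window check -0.9 ≤ 0.1115 < 0.7 is true → IN Λ
[2] lift (2,10): star map gives -0.3607; window check -0.9 ≤ -0.3607 < 0.7 is true → IN Λ
[3] lift (3,7): star map gives 1.3475; window check -0.9 ≤ 1.3475 < 0.7 is false → out
[4] lift (-2,10): star map gives -4.3607; window check -0.9 ≤ -4.3607 < 0.7 is false → out

1, 2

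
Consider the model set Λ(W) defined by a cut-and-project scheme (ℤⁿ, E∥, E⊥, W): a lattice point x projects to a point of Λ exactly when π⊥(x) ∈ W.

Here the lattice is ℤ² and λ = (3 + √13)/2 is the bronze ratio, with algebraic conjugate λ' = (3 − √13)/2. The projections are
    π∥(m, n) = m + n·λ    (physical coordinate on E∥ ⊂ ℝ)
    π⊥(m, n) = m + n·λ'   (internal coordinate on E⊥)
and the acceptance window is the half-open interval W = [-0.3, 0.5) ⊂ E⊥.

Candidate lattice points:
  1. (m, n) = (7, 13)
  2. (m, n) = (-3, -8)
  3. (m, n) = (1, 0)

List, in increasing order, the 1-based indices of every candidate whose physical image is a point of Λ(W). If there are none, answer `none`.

Compute λ' = (3−√13)/2 = -0.30278, so π⊥(m,n) = m -0.30278·n.
[1] lift (7,13): star map gives 3.06392; window check -0.3 ≤ 3.06392 < 0.5 is false → out
[2] lift (-3,-8): star map gives -0.57779; window check -0.3 ≤ -0.57779 < 0.5 is false → out
[3] lift (1,0): star map gives 1.00000; window check -0.3 ≤ 1.00000 < 0.5 is false → out

none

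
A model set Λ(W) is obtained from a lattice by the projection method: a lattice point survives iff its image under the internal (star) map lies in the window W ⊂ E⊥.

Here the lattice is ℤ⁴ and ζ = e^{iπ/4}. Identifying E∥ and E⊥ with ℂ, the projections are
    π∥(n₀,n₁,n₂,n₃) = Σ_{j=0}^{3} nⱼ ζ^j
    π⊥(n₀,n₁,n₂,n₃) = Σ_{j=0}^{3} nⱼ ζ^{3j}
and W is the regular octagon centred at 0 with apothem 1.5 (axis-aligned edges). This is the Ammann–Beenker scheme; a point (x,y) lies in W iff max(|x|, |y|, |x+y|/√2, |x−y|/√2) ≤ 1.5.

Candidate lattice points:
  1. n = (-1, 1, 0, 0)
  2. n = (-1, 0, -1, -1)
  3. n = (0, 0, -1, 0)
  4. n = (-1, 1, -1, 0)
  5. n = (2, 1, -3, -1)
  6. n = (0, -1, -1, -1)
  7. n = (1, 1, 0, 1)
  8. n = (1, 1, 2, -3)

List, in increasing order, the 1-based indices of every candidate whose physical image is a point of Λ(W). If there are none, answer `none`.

Internal map: ζ^{3j} for j=0..3 gives (1,0), (−√2/2,√2/2), (0,−1), (√2/2,√2/2).
#1 (-1, 1, 0, 0): internal (-1.707107, 0.707107); octagon support 1.707107 vs apothem 1.5 → ∉ W
#2 (-1, 0, -1, -1): internal (-1.707107, 0.292893); octagon support 1.707107 vs apothem 1.5 → ∉ W
#3 (0, 0, -1, 0): internal (0.000000, 1.000000); octagon support 1.000000 vs apothem 1.5 → ∈ W
#4 (-1, 1, -1, 0): internal (-1.707107, 1.707107); octagon support 2.414214 vs apothem 1.5 → ∉ W
#5 (2, 1, -3, -1): internal (0.585786, 3.000000); octagon support 3.000000 vs apothem 1.5 → ∉ W
#6 (0, -1, -1, -1): internal (0.000000, -0.414214); octagon support 0.414214 vs apothem 1.5 → ∈ W
#7 (1, 1, 0, 1): internal (1.000000, 1.414214); octagon support 1.707107 vs apothem 1.5 → ∉ W
#8 (1, 1, 2, -3): internal (-1.828427, -3.414214); octagon support 3.707107 vs apothem 1.5 → ∉ W

3, 6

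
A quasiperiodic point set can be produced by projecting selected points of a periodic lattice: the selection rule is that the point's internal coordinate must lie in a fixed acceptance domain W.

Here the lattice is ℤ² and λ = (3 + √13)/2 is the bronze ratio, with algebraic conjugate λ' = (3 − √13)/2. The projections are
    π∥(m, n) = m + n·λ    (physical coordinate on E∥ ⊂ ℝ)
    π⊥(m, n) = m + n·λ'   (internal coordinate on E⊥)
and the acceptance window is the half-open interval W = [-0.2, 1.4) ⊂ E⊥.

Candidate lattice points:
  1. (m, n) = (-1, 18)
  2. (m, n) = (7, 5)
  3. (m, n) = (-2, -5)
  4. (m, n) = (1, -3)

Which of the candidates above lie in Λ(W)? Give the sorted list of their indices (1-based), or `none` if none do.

Compute λ' = (3−√13)/2 = -0.3028, so π⊥(m,n) = m -0.3028·n.
#1 (-1,18): internal coord -1 + (18)·λ' = -6.4500; -6.4500 ∉ [-0.2, 1.4) → out
#2 (7,5): internal coord 7 + (5)·λ' = +5.4861; +5.4861 ∉ [-0.2, 1.4) → out
#3 (-2,-5): internal coord -2 + (-5)·λ' = -0.4861; -0.4861 ∉ [-0.2, 1.4) → out
#4 (1,-3): internal coord 1 + (-3)·λ' = +1.9083; +1.9083 ∉ [-0.2, 1.4) → out

none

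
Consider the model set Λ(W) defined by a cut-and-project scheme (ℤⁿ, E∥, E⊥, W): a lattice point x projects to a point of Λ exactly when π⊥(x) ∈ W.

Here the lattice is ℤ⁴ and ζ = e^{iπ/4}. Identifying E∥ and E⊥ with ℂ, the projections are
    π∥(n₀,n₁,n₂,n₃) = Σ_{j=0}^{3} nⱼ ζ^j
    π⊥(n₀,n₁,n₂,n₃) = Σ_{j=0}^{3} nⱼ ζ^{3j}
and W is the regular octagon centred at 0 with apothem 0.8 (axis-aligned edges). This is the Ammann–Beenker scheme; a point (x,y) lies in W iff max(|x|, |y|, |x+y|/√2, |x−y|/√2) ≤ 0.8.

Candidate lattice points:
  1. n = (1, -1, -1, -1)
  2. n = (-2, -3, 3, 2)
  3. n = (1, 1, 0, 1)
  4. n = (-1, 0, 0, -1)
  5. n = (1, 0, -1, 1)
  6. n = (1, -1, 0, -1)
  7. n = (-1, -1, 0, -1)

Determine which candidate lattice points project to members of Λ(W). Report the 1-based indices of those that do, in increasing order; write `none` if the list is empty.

π⊥(n) = n₀ + n₁ζ³ + n₂ζ⁶ + n₃ζ⁹ where ζ = e^{iπ/4}.
candidate 1: n = (1, -1, -1, -1) → π⊥ ≈ (+1.0000, -0.4142); max(|x|,|y|,|x±y|/√2) = 1.0000 > 0.8 ⇒ ∉ W
candidate 2: n = (-2, -3, 3, 2) → π⊥ ≈ (+1.5355, -3.7071); max(|x|,|y|,|x±y|/√2) = 3.7071 > 0.8 ⇒ ∉ W
candidate 3: n = (1, 1, 0, 1) → π⊥ ≈ (+1.0000, +1.4142); max(|x|,|y|,|x±y|/√2) = 1.7071 > 0.8 ⇒ ∉ W
candidate 4: n = (-1, 0, 0, -1) → π⊥ ≈ (-1.7071, -0.7071); max(|x|,|y|,|x±y|/√2) = 1.7071 > 0.8 ⇒ ∉ W
candidate 5: n = (1, 0, -1, 1) → π⊥ ≈ (+1.7071, +1.7071); max(|x|,|y|,|x±y|/√2) = 2.4142 > 0.8 ⇒ ∉ W
candidate 6: n = (1, -1, 0, -1) → π⊥ ≈ (+1.0000, -1.4142); max(|x|,|y|,|x±y|/√2) = 1.7071 > 0.8 ⇒ ∉ W
candidate 7: n = (-1, -1, 0, -1) → π⊥ ≈ (-1.0000, -1.4142); max(|x|,|y|,|x±y|/√2) = 1.7071 > 0.8 ⇒ ∉ W

none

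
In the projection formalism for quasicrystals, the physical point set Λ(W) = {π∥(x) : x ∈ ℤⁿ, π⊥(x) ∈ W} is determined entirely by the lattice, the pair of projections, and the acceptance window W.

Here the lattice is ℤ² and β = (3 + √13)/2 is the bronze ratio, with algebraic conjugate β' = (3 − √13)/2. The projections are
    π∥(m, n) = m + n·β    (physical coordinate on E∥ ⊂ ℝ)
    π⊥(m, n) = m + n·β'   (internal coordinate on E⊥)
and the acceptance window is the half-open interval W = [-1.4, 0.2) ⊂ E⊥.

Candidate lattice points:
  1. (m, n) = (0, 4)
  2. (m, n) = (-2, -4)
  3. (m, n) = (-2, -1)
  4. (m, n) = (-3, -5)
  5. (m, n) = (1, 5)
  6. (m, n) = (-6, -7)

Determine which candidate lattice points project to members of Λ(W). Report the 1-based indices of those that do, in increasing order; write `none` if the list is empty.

1, 2, 5

Numerically β ≈ 3.302776 and β' = −1/β ≈ -0.302776.
candidate 1: (m,n)=(0,4) → π∥ = 0+4·β ≈ 13.211103, π⊥ = 0+4·β' ≈ -1.211103 ∈ [-1.4, 0.2) ⇒ IN Λ
candidate 2: (m,n)=(-2,-4) → π∥ = -2-4·β ≈ -15.211103, π⊥ = -2-4·β' ≈ -0.788897 ∈ [-1.4, 0.2) ⇒ IN Λ
candidate 3: (m,n)=(-2,-1) → π∥ = -2-1·β ≈ -5.302776, π⊥ = -2-1·β' ≈ -1.697224 ∉ [-1.4, 0.2) ⇒ out
candidate 4: (m,n)=(-3,-5) → π∥ = -3-5·β ≈ -19.513878, π⊥ = -3-5·β' ≈ -1.486122 ∉ [-1.4, 0.2) ⇒ out
candidate 5: (m,n)=(1,5) → π∥ = 1+5·β ≈ 17.513878, π⊥ = 1+5·β' ≈ -0.513878 ∈ [-1.4, 0.2) ⇒ IN Λ
candidate 6: (m,n)=(-6,-7) → π∥ = -6-7·β ≈ -29.119429, π⊥ = -6-7·β' ≈ -3.880571 ∉ [-1.4, 0.2) ⇒ out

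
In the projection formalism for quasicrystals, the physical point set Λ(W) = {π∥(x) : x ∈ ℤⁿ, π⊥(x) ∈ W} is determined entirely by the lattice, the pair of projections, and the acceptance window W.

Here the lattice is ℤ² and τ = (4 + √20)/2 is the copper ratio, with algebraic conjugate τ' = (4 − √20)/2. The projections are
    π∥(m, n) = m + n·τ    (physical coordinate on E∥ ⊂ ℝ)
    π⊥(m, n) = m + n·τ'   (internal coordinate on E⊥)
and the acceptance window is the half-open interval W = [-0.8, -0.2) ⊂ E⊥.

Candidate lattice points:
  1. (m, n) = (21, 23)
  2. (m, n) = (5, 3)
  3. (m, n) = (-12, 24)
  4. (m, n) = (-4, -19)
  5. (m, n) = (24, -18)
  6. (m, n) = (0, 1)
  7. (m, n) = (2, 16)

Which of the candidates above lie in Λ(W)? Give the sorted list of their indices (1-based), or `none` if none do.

Numerically τ ≈ 4.23607 and τ' = −1/τ ≈ -0.23607.
candidate 1: (m,n)=(21,23) → π∥ = 21+23·τ ≈ 118.42956, π⊥ = 21+23·τ' ≈ 15.57044 ∉ [-0.8, -0.2) ⇒ out
candidate 2: (m,n)=(5,3) → π∥ = 5+3·τ ≈ 17.70820, π⊥ = 5+3·τ' ≈ 4.29180 ∉ [-0.8, -0.2) ⇒ out
candidate 3: (m,n)=(-12,24) → π∥ = -12+24·τ ≈ 89.66563, π⊥ = -12+24·τ' ≈ -17.66563 ∉ [-0.8, -0.2) ⇒ out
candidate 4: (m,n)=(-4,-19) → π∥ = -4-19·τ ≈ -84.48529, π⊥ = -4-19·τ' ≈ 0.48529 ∉ [-0.8, -0.2) ⇒ out
candidate 5: (m,n)=(24,-18) → π∥ = 24-18·τ ≈ -52.24922, π⊥ = 24-18·τ' ≈ 28.24922 ∉ [-0.8, -0.2) ⇒ out
candidate 6: (m,n)=(0,1) → π∥ = 0+1·τ ≈ 4.23607, π⊥ = 0+1·τ' ≈ -0.23607 ∈ [-0.8, -0.2) ⇒ IN Λ
candidate 7: (m,n)=(2,16) → π∥ = 2+16·τ ≈ 69.77709, π⊥ = 2+16·τ' ≈ -1.77709 ∉ [-0.8, -0.2) ⇒ out

6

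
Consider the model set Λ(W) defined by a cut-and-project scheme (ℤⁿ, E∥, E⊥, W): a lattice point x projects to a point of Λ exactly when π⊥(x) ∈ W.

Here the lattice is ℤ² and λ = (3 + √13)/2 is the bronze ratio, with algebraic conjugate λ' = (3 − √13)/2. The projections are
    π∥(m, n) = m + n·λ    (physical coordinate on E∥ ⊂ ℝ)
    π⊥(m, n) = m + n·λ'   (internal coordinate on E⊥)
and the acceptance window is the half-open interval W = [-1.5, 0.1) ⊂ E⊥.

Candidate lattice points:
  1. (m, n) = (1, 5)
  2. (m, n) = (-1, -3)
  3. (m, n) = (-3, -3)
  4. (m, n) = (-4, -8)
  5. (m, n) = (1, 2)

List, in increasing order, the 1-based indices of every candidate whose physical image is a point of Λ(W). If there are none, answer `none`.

1, 2

λ' = (3−√13)/2 ≈ -0.302776.
candidate 1: (m,n)=(1,5) → π∥ = 1+5·λ ≈ 17.513878, π⊥ = 1+5·λ' ≈ -0.513878 ∈ [-1.5, 0.1) ⇒ IN Λ
candidate 2: (m,n)=(-1,-3) → π∥ = -1-3·λ ≈ -10.908327, π⊥ = -1-3·λ' ≈ -0.091673 ∈ [-1.5, 0.1) ⇒ IN Λ
candidate 3: (m,n)=(-3,-3) → π∥ = -3-3·λ ≈ -12.908327, π⊥ = -3-3·λ' ≈ -2.091673 ∉ [-1.5, 0.1) ⇒ out
candidate 4: (m,n)=(-4,-8) → π∥ = -4-8·λ ≈ -30.422205, π⊥ = -4-8·λ' ≈ -1.577795 ∉ [-1.5, 0.1) ⇒ out
candidate 5: (m,n)=(1,2) → π∥ = 1+2·λ ≈ 7.605551, π⊥ = 1+2·λ' ≈ 0.394449 ∉ [-1.5, 0.1) ⇒ out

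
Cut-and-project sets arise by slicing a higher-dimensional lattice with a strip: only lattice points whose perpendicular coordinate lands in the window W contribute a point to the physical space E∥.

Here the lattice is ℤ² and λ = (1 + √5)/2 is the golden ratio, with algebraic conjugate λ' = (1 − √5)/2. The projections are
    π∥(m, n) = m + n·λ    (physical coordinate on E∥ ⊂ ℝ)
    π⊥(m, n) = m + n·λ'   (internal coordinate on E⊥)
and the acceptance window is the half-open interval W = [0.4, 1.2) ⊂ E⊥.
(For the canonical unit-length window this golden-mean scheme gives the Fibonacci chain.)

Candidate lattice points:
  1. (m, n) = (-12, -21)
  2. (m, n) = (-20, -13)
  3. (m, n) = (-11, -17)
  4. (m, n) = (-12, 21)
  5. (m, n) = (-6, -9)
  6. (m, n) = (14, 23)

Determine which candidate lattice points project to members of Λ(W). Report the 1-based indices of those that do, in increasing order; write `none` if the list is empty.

1

Numerically λ ≈ 1.618034 and λ' = −1/λ ≈ -0.618034.
[1] lift (-12,-21): star map gives 0.978714; window check 0.4 ≤ 0.978714 < 1.2 is true → IN Λ
[2] lift (-20,-13): star map gives -11.965558; window check 0.4 ≤ -11.965558 < 1.2 is false → out
[3] lift (-11,-17): star map gives -0.493422; window check 0.4 ≤ -0.493422 < 1.2 is false → out
[4] lift (-12,21): star map gives -24.978714; window check 0.4 ≤ -24.978714 < 1.2 is false → out
[5] lift (-6,-9): star map gives -0.437694; window check 0.4 ≤ -0.437694 < 1.2 is false → out
[6] lift (14,23): star map gives -0.214782; window check 0.4 ≤ -0.214782 < 1.2 is false → out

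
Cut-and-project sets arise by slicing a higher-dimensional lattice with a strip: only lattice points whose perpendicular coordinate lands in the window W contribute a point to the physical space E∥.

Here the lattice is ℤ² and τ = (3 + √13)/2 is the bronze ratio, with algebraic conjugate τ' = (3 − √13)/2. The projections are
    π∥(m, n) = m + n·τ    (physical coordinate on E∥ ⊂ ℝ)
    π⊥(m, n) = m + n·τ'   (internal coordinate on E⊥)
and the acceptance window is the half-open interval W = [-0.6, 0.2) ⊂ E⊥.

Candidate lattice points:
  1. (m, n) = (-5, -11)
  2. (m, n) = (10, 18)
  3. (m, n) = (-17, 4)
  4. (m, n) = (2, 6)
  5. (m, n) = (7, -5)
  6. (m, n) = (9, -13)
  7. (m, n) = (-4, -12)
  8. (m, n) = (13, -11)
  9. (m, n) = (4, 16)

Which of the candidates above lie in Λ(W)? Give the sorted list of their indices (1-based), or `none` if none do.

Numerically τ ≈ 3.302776 and τ' = −1/τ ≈ -0.302776.
candidate 1: (m,n)=(-5,-11) → π∥ = -5-11·τ ≈ -41.330532, π⊥ = -5-11·τ' ≈ -1.669468 ∉ [-0.6, 0.2) ⇒ out
candidate 2: (m,n)=(10,18) → π∥ = 10+18·τ ≈ 69.449961, π⊥ = 10+18·τ' ≈ 4.550039 ∉ [-0.6, 0.2) ⇒ out
candidate 3: (m,n)=(-17,4) → π∥ = -17+4·τ ≈ -3.788897, π⊥ = -17+4·τ' ≈ -18.211103 ∉ [-0.6, 0.2) ⇒ out
candidate 4: (m,n)=(2,6) → π∥ = 2+6·τ ≈ 21.816654, π⊥ = 2+6·τ' ≈ 0.183346 ∈ [-0.6, 0.2) ⇒ IN Λ
candidate 5: (m,n)=(7,-5) → π∥ = 7-5·τ ≈ -9.513878, π⊥ = 7-5·τ' ≈ 8.513878 ∉ [-0.6, 0.2) ⇒ out
candidate 6: (m,n)=(9,-13) → π∥ = 9-13·τ ≈ -33.936083, π⊥ = 9-13·τ' ≈ 12.936083 ∉ [-0.6, 0.2) ⇒ out
candidate 7: (m,n)=(-4,-12) → π∥ = -4-12·τ ≈ -43.633308, π⊥ = -4-12·τ' ≈ -0.366692 ∈ [-0.6, 0.2) ⇒ IN Λ
candidate 8: (m,n)=(13,-11) → π∥ = 13-11·τ ≈ -23.330532, π⊥ = 13-11·τ' ≈ 16.330532 ∉ [-0.6, 0.2) ⇒ out
candidate 9: (m,n)=(4,16) → π∥ = 4+16·τ ≈ 56.844410, π⊥ = 4+16·τ' ≈ -0.844410 ∉ [-0.6, 0.2) ⇒ out

4, 7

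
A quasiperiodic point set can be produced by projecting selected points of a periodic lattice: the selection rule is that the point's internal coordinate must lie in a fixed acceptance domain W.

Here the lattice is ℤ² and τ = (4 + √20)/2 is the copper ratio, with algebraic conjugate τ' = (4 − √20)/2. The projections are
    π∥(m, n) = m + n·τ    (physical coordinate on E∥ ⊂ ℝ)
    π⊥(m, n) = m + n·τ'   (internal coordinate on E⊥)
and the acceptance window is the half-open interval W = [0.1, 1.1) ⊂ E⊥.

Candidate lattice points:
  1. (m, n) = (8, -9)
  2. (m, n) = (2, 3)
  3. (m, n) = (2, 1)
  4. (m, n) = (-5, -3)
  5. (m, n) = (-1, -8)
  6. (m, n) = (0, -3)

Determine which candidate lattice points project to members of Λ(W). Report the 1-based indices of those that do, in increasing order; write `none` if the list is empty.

5, 6

τ' = (4−√20)/2 ≈ -0.236068.
[1] lift (8,-9): star map gives 10.124612; window check 0.1 ≤ 10.124612 < 1.1 is false → out
[2] lift (2,3): star map gives 1.291796; window check 0.1 ≤ 1.291796 < 1.1 is false → out
[3] lift (2,1): star map gives 1.763932; window check 0.1 ≤ 1.763932 < 1.1 is false → out
[4] lift (-5,-3): star map gives -4.291796; window check 0.1 ≤ -4.291796 < 1.1 is false → out
[5] lift (-1,-8): star map gives 0.888544; window check 0.1 ≤ 0.888544 < 1.1 is true → IN Λ
[6] lift (0,-3): star map gives 0.708204; window check 0.1 ≤ 0.708204 < 1.1 is true → IN Λ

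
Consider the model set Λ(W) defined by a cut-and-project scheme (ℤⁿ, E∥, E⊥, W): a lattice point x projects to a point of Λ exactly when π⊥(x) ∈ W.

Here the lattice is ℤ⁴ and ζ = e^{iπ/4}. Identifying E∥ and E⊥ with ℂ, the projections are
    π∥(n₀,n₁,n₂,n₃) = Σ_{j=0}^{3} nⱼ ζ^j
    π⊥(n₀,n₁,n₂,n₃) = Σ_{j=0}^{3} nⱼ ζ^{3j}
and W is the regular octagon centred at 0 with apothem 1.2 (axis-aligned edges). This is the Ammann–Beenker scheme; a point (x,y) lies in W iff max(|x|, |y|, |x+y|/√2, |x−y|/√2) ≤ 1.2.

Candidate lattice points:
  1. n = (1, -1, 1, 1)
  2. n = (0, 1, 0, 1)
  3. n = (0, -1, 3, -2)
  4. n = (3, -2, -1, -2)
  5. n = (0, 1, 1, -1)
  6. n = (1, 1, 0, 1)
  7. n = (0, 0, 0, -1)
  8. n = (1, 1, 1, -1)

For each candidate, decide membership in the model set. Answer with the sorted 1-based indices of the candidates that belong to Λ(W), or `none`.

7, 8

π⊥(n) = n₀ + n₁ζ³ + n₂ζ⁶ + n₃ζ⁹ where ζ = e^{iπ/4}.
#1 (1, -1, 1, 1): internal (2.41421, -1.00000); octagon support 2.41421 vs apothem 1.2 → ∉ W
#2 (0, 1, 0, 1): internal (0.00000, 1.41421); octagon support 1.41421 vs apothem 1.2 → ∉ W
#3 (0, -1, 3, -2): internal (-0.70711, -5.12132); octagon support 5.12132 vs apothem 1.2 → ∉ W
#4 (3, -2, -1, -2): internal (3.00000, -1.82843); octagon support 3.41421 vs apothem 1.2 → ∉ W
#5 (0, 1, 1, -1): internal (-1.41421, -1.00000); octagon support 1.70711 vs apothem 1.2 → ∉ W
#6 (1, 1, 0, 1): internal (1.00000, 1.41421); octagon support 1.70711 vs apothem 1.2 → ∉ W
#7 (0, 0, 0, -1): internal (-0.70711, -0.70711); octagon support 1.00000 vs apothem 1.2 → ∈ W
#8 (1, 1, 1, -1): internal (-0.41421, -1.00000); octagon support 1.00000 vs apothem 1.2 → ∈ W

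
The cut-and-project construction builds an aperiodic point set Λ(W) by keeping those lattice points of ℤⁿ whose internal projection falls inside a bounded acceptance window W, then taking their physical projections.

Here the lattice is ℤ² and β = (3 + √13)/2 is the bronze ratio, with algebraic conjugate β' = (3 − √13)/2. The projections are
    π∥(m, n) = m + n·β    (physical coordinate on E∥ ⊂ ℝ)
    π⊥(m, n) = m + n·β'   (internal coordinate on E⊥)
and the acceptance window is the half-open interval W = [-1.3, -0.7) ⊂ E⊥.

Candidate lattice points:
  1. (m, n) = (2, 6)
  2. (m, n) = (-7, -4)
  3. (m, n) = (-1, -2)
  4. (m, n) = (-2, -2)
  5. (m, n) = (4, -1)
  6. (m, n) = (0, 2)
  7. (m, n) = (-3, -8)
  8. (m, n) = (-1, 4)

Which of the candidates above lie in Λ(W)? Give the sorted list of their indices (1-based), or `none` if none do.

none

Compute β' = (3−√13)/2 = -0.3028, so π⊥(m,n) = m -0.3028·n.
candidate 1: (m,n)=(2,6) → π∥ = 2+6·β ≈ 21.8167, π⊥ = 2+6·β' ≈ 0.1833 ∉ [-1.3, -0.7) ⇒ out
candidate 2: (m,n)=(-7,-4) → π∥ = -7-4·β ≈ -20.2111, π⊥ = -7-4·β' ≈ -5.7889 ∉ [-1.3, -0.7) ⇒ out
candidate 3: (m,n)=(-1,-2) → π∥ = -1-2·β ≈ -7.6056, π⊥ = -1-2·β' ≈ -0.3944 ∉ [-1.3, -0.7) ⇒ out
candidate 4: (m,n)=(-2,-2) → π∥ = -2-2·β ≈ -8.6056, π⊥ = -2-2·β' ≈ -1.3944 ∉ [-1.3, -0.7) ⇒ out
candidate 5: (m,n)=(4,-1) → π∥ = 4-1·β ≈ 0.6972, π⊥ = 4-1·β' ≈ 4.3028 ∉ [-1.3, -0.7) ⇒ out
candidate 6: (m,n)=(0,2) → π∥ = 0+2·β ≈ 6.6056, π⊥ = 0+2·β' ≈ -0.6056 ∉ [-1.3, -0.7) ⇒ out
candidate 7: (m,n)=(-3,-8) → π∥ = -3-8·β ≈ -29.4222, π⊥ = -3-8·β' ≈ -0.5778 ∉ [-1.3, -0.7) ⇒ out
candidate 8: (m,n)=(-1,4) → π∥ = -1+4·β ≈ 12.2111, π⊥ = -1+4·β' ≈ -2.2111 ∉ [-1.3, -0.7) ⇒ out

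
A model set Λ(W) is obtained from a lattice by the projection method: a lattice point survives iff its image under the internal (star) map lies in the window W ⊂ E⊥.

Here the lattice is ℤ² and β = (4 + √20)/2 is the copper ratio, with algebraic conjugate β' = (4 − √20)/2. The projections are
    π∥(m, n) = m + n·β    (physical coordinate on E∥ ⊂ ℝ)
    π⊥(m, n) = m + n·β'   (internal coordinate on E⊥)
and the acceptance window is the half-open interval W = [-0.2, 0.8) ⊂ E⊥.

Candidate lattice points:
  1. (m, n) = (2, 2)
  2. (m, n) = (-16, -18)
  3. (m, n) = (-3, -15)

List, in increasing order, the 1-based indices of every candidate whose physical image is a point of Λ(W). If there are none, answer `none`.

Numerically β ≈ 4.236068 and β' = −1/β ≈ -0.236068.
[1] lift (2,2): star map gives 1.527864; window check -0.2 ≤ 1.527864 < 0.8 is false → out
[2] lift (-16,-18): star map gives -11.750776; window check -0.2 ≤ -11.750776 < 0.8 is false → out
[3] lift (-3,-15): star map gives 0.541020; window check -0.2 ≤ 0.541020 < 0.8 is true → IN Λ

3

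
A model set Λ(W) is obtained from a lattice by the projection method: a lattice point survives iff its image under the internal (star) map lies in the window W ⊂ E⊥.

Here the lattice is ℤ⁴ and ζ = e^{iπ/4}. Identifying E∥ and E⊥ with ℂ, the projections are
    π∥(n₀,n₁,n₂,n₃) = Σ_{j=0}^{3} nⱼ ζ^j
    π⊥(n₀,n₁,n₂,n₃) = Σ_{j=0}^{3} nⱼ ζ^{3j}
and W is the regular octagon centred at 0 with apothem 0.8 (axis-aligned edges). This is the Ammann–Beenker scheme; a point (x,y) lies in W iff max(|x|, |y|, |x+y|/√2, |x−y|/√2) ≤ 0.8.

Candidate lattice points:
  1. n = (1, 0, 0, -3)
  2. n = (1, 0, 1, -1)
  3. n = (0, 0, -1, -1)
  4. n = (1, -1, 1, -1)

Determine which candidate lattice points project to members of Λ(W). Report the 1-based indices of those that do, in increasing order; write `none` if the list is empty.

π⊥(n) = n₀ + n₁ζ³ + n₂ζ⁶ + n₃ζ⁹ where ζ = e^{iπ/4}.
candidate 1: n = (1, 0, 0, -3) → π⊥ ≈ (-1.1213, -2.1213); max(|x|,|y|,|x±y|/√2) = 2.2929 > 0.8 ⇒ ∉ W
candidate 2: n = (1, 0, 1, -1) → π⊥ ≈ (+0.2929, -1.7071); max(|x|,|y|,|x±y|/√2) = 1.7071 > 0.8 ⇒ ∉ W
candidate 3: n = (0, 0, -1, -1) → π⊥ ≈ (-0.7071, +0.2929); max(|x|,|y|,|x±y|/√2) = 0.7071 ≤ 0.8 ⇒ ∈ W
candidate 4: n = (1, -1, 1, -1) → π⊥ ≈ (+1.0000, -2.4142); max(|x|,|y|,|x±y|/√2) = 2.4142 > 0.8 ⇒ ∉ W

3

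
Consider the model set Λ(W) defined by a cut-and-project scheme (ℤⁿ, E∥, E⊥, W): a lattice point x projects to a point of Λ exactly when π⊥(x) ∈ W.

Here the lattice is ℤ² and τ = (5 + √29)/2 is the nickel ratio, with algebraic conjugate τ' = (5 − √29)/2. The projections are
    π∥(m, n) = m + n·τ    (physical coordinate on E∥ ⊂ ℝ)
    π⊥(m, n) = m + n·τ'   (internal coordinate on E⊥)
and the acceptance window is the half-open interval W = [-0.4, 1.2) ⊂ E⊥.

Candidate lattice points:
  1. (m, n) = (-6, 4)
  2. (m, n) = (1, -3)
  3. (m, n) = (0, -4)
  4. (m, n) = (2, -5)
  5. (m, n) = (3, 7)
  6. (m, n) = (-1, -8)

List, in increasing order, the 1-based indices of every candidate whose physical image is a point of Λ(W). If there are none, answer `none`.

3, 6

Compute τ' = (5−√29)/2 = -0.1926, so π⊥(m,n) = m -0.1926·n.
candidate 1: (m,n)=(-6,4) → π∥ = -6+4·τ ≈ 14.7703, π⊥ = -6+4·τ' ≈ -6.7703 ∉ [-0.4, 1.2) ⇒ out
candidate 2: (m,n)=(1,-3) → π∥ = 1-3·τ ≈ -14.5777, π⊥ = 1-3·τ' ≈ 1.5777 ∉ [-0.4, 1.2) ⇒ out
candidate 3: (m,n)=(0,-4) → π∥ = 0-4·τ ≈ -20.7703, π⊥ = 0-4·τ' ≈ 0.7703 ∈ [-0.4, 1.2) ⇒ IN Λ
candidate 4: (m,n)=(2,-5) → π∥ = 2-5·τ ≈ -23.9629, π⊥ = 2-5·τ' ≈ 2.9629 ∉ [-0.4, 1.2) ⇒ out
candidate 5: (m,n)=(3,7) → π∥ = 3+7·τ ≈ 39.3481, π⊥ = 3+7·τ' ≈ 1.6519 ∉ [-0.4, 1.2) ⇒ out
candidate 6: (m,n)=(-1,-8) → π∥ = -1-8·τ ≈ -42.5407, π⊥ = -1-8·τ' ≈ 0.5407 ∈ [-0.4, 1.2) ⇒ IN Λ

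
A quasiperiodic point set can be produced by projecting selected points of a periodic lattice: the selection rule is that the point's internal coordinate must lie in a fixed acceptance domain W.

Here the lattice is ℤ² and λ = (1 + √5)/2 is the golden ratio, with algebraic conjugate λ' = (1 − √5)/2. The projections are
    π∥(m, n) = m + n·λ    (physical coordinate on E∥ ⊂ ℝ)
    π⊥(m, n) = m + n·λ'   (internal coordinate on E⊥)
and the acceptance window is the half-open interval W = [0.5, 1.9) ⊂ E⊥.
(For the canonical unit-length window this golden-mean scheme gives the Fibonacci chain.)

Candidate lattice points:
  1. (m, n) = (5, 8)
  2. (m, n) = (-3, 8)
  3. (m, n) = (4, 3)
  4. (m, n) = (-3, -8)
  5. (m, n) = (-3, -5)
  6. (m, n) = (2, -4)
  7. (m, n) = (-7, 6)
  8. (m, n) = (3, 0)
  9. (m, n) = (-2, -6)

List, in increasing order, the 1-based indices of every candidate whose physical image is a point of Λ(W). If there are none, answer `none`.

9

Compute λ' = (1−√5)/2 = -0.61803, so π⊥(m,n) = m -0.61803·n.
#1 (5,8): internal coord 5 + (8)·λ' = +0.05573; +0.05573 ∉ [0.5, 1.9) → out
#2 (-3,8): internal coord -3 + (8)·λ' = -7.94427; -7.94427 ∉ [0.5, 1.9) → out
#3 (4,3): internal coord 4 + (3)·λ' = +2.14590; +2.14590 ∉ [0.5, 1.9) → out
#4 (-3,-8): internal coord -3 + (-8)·λ' = +1.94427; +1.94427 ∉ [0.5, 1.9) → out
#5 (-3,-5): internal coord -3 + (-5)·λ' = +0.09017; +0.09017 ∉ [0.5, 1.9) → out
#6 (2,-4): internal coord 2 + (-4)·λ' = +4.47214; +4.47214 ∉ [0.5, 1.9) → out
#7 (-7,6): internal coord -7 + (6)·λ' = -10.70820; -10.70820 ∉ [0.5, 1.9) → out
#8 (3,0): internal coord 3 + (0)·λ' = +3.00000; +3.00000 ∉ [0.5, 1.9) → out
#9 (-2,-6): internal coord -2 + (-6)·λ' = +1.70820; +1.70820 ∈ [0.5, 1.9) → IN Λ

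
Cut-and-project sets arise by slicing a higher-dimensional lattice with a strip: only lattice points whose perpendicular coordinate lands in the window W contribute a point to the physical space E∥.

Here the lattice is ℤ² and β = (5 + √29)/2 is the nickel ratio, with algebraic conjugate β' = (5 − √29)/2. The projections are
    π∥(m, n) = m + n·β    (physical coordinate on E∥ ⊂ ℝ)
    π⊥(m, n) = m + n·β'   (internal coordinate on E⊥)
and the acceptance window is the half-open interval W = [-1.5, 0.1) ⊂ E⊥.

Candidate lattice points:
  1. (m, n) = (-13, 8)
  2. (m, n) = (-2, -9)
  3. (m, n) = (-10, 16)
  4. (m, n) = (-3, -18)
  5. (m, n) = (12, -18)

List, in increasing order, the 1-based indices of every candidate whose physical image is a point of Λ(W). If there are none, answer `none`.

Compute β' = (5−√29)/2 = -0.1926, so π⊥(m,n) = m -0.1926·n.
[1] lift (-13,8): star map gives -14.5407; window check -1.5 ≤ -14.5407 < 0.1 is false → out
[2] lift (-2,-9): star map gives -0.2668; window check -1.5 ≤ -0.2668 < 0.1 is true → IN Λ
[3] lift (-10,16): star map gives -13.0813; window check -1.5 ≤ -13.0813 < 0.1 is false → out
[4] lift (-3,-18): star map gives 0.4665; window check -1.5 ≤ 0.4665 < 0.1 is false → out
[5] lift (12,-18): star map gives 15.4665; window check -1.5 ≤ 15.4665 < 0.1 is false → out

2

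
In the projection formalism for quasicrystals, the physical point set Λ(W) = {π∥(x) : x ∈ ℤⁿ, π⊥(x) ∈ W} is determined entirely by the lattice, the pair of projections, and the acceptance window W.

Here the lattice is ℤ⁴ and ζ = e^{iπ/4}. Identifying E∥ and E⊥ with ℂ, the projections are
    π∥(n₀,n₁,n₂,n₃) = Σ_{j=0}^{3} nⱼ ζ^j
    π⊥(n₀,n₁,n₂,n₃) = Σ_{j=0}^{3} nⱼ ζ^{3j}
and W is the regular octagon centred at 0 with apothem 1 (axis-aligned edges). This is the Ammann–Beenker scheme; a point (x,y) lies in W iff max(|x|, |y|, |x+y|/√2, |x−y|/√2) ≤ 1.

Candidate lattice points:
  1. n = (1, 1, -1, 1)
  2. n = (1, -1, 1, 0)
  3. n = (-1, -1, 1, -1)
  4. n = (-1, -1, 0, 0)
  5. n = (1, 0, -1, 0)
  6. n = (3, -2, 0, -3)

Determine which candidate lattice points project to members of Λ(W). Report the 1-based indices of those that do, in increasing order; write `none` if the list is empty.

With ζ = e^{iπ/4} the internal vectors are ζ^0,ζ^3,ζ^6,ζ^9.
#1 (1, 1, -1, 1): internal (1.0000, 2.4142); octagon support 2.4142 vs apothem 1 → ∉ W
#2 (1, -1, 1, 0): internal (1.7071, -1.7071); octagon support 2.4142 vs apothem 1 → ∉ W
#3 (-1, -1, 1, -1): internal (-1.0000, -2.4142); octagon support 2.4142 vs apothem 1 → ∉ W
#4 (-1, -1, 0, 0): internal (-0.2929, -0.7071); octagon support 0.7071 vs apothem 1 → ∈ W
#5 (1, 0, -1, 0): internal (1.0000, 1.0000); octagon support 1.4142 vs apothem 1 → ∉ W
#6 (3, -2, 0, -3): internal (2.2929, -3.5355); octagon support 4.1213 vs apothem 1 → ∉ W

4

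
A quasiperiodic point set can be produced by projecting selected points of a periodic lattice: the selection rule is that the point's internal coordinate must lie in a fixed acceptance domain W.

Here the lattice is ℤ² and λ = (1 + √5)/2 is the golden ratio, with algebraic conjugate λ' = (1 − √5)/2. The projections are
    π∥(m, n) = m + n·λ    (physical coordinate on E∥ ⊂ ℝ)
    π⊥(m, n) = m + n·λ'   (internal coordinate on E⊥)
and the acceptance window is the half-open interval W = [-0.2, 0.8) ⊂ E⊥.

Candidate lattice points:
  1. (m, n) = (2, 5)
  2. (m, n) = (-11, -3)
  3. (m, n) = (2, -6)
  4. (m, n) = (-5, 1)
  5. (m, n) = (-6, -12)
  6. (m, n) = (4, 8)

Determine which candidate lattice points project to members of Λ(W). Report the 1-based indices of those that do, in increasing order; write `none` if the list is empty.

none

Numerically λ ≈ 1.618034 and λ' = −1/λ ≈ -0.618034.
#1 (2,5): internal coord 2 + (5)·λ' = -1.090170; -1.090170 ∉ [-0.2, 0.8) → out
#2 (-11,-3): internal coord -11 + (-3)·λ' = -9.145898; -9.145898 ∉ [-0.2, 0.8) → out
#3 (2,-6): internal coord 2 + (-6)·λ' = +5.708204; +5.708204 ∉ [-0.2, 0.8) → out
#4 (-5,1): internal coord -5 + (1)·λ' = -5.618034; -5.618034 ∉ [-0.2, 0.8) → out
#5 (-6,-12): internal coord -6 + (-12)·λ' = +1.416408; +1.416408 ∉ [-0.2, 0.8) → out
#6 (4,8): internal coord 4 + (8)·λ' = -0.944272; -0.944272 ∉ [-0.2, 0.8) → out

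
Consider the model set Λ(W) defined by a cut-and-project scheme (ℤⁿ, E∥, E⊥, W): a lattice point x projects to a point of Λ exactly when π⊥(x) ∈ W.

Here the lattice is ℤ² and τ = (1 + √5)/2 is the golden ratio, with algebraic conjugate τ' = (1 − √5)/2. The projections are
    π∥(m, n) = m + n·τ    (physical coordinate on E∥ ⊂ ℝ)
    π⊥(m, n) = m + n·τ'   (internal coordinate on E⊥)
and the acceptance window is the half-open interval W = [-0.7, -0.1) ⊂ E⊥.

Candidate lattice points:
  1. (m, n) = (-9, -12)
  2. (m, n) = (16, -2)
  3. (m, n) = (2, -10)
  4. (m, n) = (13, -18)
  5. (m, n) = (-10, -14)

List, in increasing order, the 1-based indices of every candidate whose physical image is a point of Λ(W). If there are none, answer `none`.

Numerically τ ≈ 1.61803 and τ' = −1/τ ≈ -0.61803.
#1 (-9,-12): internal coord -9 + (-12)·τ' = -1.58359; -1.58359 ∉ [-0.7, -0.1) → out
#2 (16,-2): internal coord 16 + (-2)·τ' = +17.23607; +17.23607 ∉ [-0.7, -0.1) → out
#3 (2,-10): internal coord 2 + (-10)·τ' = +8.18034; +8.18034 ∉ [-0.7, -0.1) → out
#4 (13,-18): internal coord 13 + (-18)·τ' = +24.12461; +24.12461 ∉ [-0.7, -0.1) → out
#5 (-10,-14): internal coord -10 + (-14)·τ' = -1.34752; -1.34752 ∉ [-0.7, -0.1) → out

none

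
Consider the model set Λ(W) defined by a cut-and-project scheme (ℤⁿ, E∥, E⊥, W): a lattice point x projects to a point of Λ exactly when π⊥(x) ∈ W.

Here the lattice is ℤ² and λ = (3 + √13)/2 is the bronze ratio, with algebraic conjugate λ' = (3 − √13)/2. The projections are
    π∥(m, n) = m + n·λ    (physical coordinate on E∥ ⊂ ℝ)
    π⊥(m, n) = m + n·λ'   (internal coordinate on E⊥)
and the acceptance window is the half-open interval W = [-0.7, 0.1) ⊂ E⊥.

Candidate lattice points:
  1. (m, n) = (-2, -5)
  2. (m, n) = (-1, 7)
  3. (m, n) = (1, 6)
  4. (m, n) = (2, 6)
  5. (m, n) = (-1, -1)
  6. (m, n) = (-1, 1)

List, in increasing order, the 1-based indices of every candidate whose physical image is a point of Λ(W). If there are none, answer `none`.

1, 5

λ' = (3−√13)/2 ≈ -0.302776.
#1 (-2,-5): internal coord -2 + (-5)·λ' = -0.486122; -0.486122 ∈ [-0.7, 0.1) → IN Λ
#2 (-1,7): internal coord -1 + (7)·λ' = -3.119429; -3.119429 ∉ [-0.7, 0.1) → out
#3 (1,6): internal coord 1 + (6)·λ' = -0.816654; -0.816654 ∉ [-0.7, 0.1) → out
#4 (2,6): internal coord 2 + (6)·λ' = +0.183346; +0.183346 ∉ [-0.7, 0.1) → out
#5 (-1,-1): internal coord -1 + (-1)·λ' = -0.697224; -0.697224 ∈ [-0.7, 0.1) → IN Λ
#6 (-1,1): internal coord -1 + (1)·λ' = -1.302776; -1.302776 ∉ [-0.7, 0.1) → out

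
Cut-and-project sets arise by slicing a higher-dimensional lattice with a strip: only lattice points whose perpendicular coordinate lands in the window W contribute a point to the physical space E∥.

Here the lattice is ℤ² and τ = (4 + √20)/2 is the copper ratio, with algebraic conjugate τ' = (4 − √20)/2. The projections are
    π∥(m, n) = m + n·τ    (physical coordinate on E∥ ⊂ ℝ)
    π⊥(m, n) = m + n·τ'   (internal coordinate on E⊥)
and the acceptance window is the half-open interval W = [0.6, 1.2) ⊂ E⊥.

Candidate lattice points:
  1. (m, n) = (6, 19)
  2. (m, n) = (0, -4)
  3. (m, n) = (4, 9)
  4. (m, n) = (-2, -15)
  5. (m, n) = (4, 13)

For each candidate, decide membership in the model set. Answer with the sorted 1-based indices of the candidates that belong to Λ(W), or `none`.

τ' = (4−√20)/2 ≈ -0.23607.
[1] lift (6,19): star map gives 1.51471; window check 0.6 ≤ 1.51471 < 1.2 is false → out
[2] lift (0,-4): star map gives 0.94427; window check 0.6 ≤ 0.94427 < 1.2 is true → IN Λ
[3] lift (4,9): star map gives 1.87539; window check 0.6 ≤ 1.87539 < 1.2 is false → out
[4] lift (-2,-15): star map gives 1.54102; window check 0.6 ≤ 1.54102 < 1.2 is false → out
[5] lift (4,13): star map gives 0.93112; window check 0.6 ≤ 0.93112 < 1.2 is true → IN Λ

2, 5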